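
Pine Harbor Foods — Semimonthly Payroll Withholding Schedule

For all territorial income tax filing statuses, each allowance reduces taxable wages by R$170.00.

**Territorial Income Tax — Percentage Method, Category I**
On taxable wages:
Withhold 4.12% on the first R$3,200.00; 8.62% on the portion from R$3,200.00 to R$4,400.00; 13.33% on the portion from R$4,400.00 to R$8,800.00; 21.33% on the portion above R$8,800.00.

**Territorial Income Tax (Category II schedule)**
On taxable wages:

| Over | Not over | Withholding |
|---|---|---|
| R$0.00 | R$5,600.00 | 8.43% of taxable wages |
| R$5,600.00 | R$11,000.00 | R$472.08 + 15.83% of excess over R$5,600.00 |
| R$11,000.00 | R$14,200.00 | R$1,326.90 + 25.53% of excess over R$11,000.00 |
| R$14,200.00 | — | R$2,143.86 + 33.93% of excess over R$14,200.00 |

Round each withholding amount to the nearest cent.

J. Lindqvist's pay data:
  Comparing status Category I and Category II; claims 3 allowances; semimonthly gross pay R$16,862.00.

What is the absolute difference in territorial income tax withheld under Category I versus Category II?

R$441.39

Territorial Income Tax (Category I): taxable = R$16,862.00 − 3×R$170.00 = R$16,352.00
  R$821.80 + 21.33% × (R$16,352.00 − R$8,800.00) = R$821.80 + 21.33% × R$7,552.00 = R$2,432.64
Territorial Income Tax (Category II): taxable = R$16,862.00 − 3×R$170.00 = R$16,352.00
  R$2,143.86 + 33.93% × (R$16,352.00 − R$14,200.00) = R$2,143.86 + 33.93% × R$2,152.00 = R$2,874.03
Difference: |R$2,432.64 − R$2,874.03| = R$441.39 (higher under Category II)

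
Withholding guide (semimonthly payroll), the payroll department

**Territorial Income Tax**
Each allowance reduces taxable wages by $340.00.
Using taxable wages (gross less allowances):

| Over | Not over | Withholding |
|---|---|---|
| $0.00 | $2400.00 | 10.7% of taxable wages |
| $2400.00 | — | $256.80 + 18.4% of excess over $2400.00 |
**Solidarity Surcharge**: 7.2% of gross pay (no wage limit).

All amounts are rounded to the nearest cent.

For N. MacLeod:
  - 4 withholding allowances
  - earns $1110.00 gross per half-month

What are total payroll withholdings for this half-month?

$79.92

Territorial Income Tax: taxable = $1110.00 − 4×$340.00 = $-250.00
  Taxable ≤ 0 → $0.00
Solidarity Surcharge: 7.2% × $1110.00 = $79.92
Total: $0.00 + $79.92 = $79.92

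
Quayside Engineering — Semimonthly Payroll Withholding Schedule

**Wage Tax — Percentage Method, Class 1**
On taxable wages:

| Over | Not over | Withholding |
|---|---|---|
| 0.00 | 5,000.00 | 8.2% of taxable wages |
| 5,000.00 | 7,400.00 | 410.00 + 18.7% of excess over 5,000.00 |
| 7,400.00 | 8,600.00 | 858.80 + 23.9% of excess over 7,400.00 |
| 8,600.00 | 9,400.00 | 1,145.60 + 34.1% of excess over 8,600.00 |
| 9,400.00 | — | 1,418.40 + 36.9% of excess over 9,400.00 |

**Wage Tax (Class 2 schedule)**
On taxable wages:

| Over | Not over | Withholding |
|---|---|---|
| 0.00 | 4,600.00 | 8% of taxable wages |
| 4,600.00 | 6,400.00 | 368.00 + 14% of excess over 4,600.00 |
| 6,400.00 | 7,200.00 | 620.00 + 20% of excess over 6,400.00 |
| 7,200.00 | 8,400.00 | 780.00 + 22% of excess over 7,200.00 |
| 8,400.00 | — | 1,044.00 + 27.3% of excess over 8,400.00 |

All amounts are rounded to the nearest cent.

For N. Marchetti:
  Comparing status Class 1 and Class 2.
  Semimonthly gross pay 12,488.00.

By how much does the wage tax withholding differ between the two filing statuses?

397.85

Wage Tax (Class 1): taxable = 12,488.00
  1,418.40 + 36.9% × (12,488.00 − 9,400.00) = 1,418.40 + 36.9% × 3,088.00 = 2,557.87
Wage Tax (Class 2): taxable = 12,488.00
  1,044.00 + 27.3% × (12,488.00 − 8,400.00) = 1,044.00 + 27.3% × 4,088.00 = 2,160.02
Difference: |2,557.87 − 2,160.02| = 397.85 (higher under Class 1)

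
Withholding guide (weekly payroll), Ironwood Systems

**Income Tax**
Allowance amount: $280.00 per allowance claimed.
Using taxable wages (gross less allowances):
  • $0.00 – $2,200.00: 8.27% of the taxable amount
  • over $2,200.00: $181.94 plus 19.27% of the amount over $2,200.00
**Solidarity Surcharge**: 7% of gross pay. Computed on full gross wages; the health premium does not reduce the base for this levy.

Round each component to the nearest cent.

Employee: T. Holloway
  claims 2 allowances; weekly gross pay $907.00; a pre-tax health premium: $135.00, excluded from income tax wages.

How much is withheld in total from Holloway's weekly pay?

$81.02

Income Tax: taxable = $907.00 − $135.00 − 2×$280.00 = $212.00
  8.27% × $212.00 = $17.53
Solidarity Surcharge: 7% × $907.00 = $63.49
Total: $17.53 + $63.49 = $81.02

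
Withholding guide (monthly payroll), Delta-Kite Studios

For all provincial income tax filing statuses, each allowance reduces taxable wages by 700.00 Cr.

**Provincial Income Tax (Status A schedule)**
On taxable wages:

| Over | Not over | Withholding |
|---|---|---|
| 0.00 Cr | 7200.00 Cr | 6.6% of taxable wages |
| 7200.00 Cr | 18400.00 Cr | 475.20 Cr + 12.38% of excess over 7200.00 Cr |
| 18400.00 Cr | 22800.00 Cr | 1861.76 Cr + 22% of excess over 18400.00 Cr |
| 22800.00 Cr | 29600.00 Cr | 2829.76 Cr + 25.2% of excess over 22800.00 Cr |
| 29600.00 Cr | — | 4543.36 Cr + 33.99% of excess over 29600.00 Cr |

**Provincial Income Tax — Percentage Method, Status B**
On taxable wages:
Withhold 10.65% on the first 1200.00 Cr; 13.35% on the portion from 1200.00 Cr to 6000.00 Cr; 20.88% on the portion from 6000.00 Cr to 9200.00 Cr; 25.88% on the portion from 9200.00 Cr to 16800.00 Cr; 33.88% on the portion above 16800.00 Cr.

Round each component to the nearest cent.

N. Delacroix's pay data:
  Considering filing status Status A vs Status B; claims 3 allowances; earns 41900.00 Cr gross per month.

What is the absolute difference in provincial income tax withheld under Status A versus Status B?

3185.70 Cr

Provincial Income Tax (Status A): taxable = 41900.00 Cr − 3×700.00 Cr = 39800.00 Cr
  4543.36 Cr + 33.99% × (39800.00 Cr − 29600.00 Cr) = 4543.36 Cr + 33.99% × 10200.00 Cr = 8010.34 Cr
Provincial Income Tax (Status B): taxable = 41900.00 Cr − 3×700.00 Cr = 39800.00 Cr
  3403.64 Cr + 33.88% × (39800.00 Cr − 16800.00 Cr) = 3403.64 Cr + 33.88% × 23000.00 Cr = 11196.04 Cr
Difference: |8010.34 Cr − 11196.04 Cr| = 3185.70 Cr (higher under Status B)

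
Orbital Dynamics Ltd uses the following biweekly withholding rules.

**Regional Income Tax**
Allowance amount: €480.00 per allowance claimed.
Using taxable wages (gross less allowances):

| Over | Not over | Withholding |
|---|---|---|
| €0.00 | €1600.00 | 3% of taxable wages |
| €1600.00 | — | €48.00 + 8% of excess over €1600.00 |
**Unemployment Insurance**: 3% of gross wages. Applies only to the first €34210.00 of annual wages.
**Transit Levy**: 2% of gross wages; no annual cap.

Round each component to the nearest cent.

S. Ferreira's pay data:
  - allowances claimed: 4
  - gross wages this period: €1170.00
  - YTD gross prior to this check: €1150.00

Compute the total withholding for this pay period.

€58.50

Regional Income Tax: taxable = €1170.00 − 4×€480.00 = €-750.00
  Taxable ≤ 0 → €0.00
Unemployment Insurance: 3% × €1170.00 = €35.10
Transit Levy: 2% × €1170.00 = €23.40
Total: €0.00 + €35.10 + €23.40 = €58.50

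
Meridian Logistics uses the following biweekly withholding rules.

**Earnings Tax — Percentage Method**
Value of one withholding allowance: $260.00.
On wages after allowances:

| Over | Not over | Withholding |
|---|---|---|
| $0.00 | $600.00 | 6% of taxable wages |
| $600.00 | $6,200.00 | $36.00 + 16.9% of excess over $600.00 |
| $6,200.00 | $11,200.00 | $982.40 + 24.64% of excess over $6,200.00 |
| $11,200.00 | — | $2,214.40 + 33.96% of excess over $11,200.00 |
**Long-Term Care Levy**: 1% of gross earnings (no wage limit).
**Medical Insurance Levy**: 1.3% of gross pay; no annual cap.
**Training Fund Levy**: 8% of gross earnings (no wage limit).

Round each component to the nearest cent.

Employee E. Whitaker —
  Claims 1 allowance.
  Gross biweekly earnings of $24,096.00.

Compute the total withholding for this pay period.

$8,987.48

Earnings Tax: taxable = $24,096.00 − 1×$260.00 = $23,836.00
  $2,214.40 + 33.96% × ($23,836.00 − $11,200.00) = $2,214.40 + 33.96% × $12,636.00 = $6,505.59
Long-Term Care Levy: 1% × $24,096.00 = $240.96
Medical Insurance Levy: 1.3% × $24,096.00 = $313.25
Training Fund Levy: 8% × $24,096.00 = $1,927.68
Total: $6,505.59 + $240.96 + $313.25 + $1,927.68 = $8,987.48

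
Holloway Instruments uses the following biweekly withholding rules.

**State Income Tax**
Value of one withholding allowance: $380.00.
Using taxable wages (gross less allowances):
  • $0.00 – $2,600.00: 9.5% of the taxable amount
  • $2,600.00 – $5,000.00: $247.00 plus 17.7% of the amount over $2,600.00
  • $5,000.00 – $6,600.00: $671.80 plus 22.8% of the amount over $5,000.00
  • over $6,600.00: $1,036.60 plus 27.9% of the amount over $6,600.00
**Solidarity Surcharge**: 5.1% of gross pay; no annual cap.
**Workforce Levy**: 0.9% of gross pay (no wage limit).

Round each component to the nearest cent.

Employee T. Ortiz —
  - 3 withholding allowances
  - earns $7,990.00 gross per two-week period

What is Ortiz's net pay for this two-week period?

$6,404.25

State Income Tax: taxable = $7,990.00 − 3×$380.00 = $6,850.00
  $1,036.60 + 27.9% × ($6,850.00 − $6,600.00) = $1,036.60 + 27.9% × $250.00 = $1,106.35
Solidarity Surcharge: 5.1% × $7,990.00 = $407.49
Workforce Levy: 0.9% × $7,990.00 = $71.91
Total withheld: $1,106.35 + $407.49 + $71.91 = $1,585.75
Net pay: $7,990.00 − $1,585.75 = $6,404.25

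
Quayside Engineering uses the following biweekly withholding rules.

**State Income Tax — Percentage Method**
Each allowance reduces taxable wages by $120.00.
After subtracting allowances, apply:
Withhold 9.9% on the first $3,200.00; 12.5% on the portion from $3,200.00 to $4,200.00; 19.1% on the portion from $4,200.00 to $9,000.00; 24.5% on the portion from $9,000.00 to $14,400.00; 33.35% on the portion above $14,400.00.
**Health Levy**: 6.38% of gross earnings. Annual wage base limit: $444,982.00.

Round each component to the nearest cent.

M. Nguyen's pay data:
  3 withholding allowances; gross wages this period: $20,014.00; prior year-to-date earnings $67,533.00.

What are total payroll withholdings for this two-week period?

State Income Tax: taxable = $20,014.00 − 3×$120.00 = $19,654.00
  $2,681.60 + 33.35% × ($19,654.00 − $14,400.00) = $2,681.60 + 33.35% × $5,254.00 = $4,433.81
Health Levy: 6.38% × $20,014.00 = $1,276.89
Total: $4,433.81 + $1,276.89 = $5,710.70

$5,710.70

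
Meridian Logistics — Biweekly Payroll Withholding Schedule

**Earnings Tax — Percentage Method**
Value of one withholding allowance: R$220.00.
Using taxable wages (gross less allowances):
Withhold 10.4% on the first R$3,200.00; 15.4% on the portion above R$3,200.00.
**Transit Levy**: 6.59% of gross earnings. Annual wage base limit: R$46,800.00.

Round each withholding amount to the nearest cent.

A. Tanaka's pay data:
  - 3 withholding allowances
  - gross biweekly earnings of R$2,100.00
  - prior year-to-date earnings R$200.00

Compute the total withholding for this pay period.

R$288.15

Earnings Tax: taxable = R$2,100.00 − 3×R$220.00 = R$1,440.00
  10.4% × R$1,440.00 = R$149.76
Transit Levy: 6.59% × R$2,100.00 = R$138.39
Total: R$149.76 + R$138.39 = R$288.15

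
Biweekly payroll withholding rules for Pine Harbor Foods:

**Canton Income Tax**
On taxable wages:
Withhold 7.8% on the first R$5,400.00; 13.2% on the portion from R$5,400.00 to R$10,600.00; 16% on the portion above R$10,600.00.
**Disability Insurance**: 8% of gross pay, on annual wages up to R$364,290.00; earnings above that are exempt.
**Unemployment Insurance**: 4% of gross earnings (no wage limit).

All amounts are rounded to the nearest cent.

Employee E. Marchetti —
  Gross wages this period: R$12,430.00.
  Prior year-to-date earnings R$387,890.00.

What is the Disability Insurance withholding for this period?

Disability Insurance: YTD R$387,890.00 ≥ cap R$364,290.00 → R$0.00

R$0.00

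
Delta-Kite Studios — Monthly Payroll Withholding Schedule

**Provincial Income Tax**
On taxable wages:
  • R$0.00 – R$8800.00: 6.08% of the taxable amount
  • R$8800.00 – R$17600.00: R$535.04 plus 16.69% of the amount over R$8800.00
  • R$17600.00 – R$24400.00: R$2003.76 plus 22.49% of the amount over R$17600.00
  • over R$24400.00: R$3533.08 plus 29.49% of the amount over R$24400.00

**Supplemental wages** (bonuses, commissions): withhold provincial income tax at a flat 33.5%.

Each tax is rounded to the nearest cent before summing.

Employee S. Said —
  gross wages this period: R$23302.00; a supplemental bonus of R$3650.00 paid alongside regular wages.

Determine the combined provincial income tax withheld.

R$4508.89

Provincial Income Tax: taxable = R$23302.00
  R$2003.76 + 22.49% × (R$23302.00 − R$17600.00) = R$2003.76 + 22.49% × R$5702.00 = R$3286.14
Supplemental (33.5% flat on bonus): 33.5% × R$3650.00 = R$1222.75
Total provincial income tax: R$3286.14 + R$1222.75 = R$4508.89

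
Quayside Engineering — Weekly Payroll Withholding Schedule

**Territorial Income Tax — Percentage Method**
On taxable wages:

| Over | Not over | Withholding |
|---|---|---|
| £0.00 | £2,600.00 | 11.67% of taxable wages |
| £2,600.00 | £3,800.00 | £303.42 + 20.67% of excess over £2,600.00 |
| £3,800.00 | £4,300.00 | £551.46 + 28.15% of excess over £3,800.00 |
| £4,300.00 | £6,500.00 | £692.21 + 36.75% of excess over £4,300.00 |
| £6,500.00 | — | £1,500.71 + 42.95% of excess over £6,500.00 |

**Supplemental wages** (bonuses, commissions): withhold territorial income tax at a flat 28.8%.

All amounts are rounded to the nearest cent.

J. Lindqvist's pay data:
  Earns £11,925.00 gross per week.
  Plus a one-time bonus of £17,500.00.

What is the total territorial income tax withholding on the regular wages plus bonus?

£8,870.75

Territorial Income Tax: taxable = £11,925.00
  £1,500.71 + 42.95% × (£11,925.00 − £6,500.00) = £1,500.71 + 42.95% × £5,425.00 = £3,830.75
Supplemental (28.8% flat on bonus): 28.8% × £17,500.00 = £5,040.00
Total territorial income tax: £3,830.75 + £5,040.00 = £8,870.75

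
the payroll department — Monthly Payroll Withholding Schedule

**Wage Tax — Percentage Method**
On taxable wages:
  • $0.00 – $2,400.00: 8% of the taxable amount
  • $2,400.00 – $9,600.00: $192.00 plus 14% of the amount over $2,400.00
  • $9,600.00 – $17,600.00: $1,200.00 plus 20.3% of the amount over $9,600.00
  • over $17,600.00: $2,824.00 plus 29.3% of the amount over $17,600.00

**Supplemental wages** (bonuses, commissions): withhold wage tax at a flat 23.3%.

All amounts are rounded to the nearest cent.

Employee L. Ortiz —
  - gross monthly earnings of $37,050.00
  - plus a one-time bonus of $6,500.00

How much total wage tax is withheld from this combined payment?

$10,037.35

Wage Tax: taxable = $37,050.00
  $2,824.00 + 29.3% × ($37,050.00 − $17,600.00) = $2,824.00 + 29.3% × $19,450.00 = $8,522.85
Supplemental (23.3% flat on bonus): 23.3% × $6,500.00 = $1,514.50
Total wage tax: $8,522.85 + $1,514.50 = $10,037.35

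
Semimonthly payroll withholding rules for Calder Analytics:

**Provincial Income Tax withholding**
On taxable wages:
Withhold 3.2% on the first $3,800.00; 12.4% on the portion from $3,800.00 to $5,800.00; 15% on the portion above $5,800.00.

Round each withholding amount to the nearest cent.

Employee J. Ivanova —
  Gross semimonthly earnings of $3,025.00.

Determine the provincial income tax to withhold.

Provincial Income Tax: taxable = $3,025.00
  3.2% × $3,025.00 = $96.80

$96.80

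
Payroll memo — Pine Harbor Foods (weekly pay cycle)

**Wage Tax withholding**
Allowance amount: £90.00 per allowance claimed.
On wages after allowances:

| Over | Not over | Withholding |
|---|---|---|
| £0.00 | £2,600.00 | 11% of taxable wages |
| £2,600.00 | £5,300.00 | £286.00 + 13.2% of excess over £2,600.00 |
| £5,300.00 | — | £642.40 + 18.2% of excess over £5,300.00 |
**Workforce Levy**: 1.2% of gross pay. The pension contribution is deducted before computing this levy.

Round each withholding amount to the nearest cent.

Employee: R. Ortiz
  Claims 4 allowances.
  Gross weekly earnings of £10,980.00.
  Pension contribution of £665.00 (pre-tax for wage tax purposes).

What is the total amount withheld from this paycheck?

£1,613.39

Wage Tax: taxable = £10,980.00 − £665.00 − 4×£90.00 = £9,955.00
  £642.40 + 18.2% × (£9,955.00 − £5,300.00) = £642.40 + 18.2% × £4,655.00 = £1,489.61
Workforce Levy: 1.2% × £10,315.00 = £123.78
Total: £1,489.61 + £123.78 = £1,613.39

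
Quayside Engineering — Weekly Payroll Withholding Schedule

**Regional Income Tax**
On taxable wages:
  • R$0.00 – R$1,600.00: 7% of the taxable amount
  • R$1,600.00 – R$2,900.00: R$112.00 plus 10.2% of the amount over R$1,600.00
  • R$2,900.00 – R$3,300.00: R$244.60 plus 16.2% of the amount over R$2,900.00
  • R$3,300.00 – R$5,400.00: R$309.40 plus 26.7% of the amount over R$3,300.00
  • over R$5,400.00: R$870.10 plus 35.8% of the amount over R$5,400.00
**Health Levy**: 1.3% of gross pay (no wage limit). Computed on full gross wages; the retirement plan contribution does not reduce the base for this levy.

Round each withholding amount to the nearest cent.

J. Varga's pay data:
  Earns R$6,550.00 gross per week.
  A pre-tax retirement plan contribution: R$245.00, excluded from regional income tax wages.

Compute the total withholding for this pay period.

Regional Income Tax: taxable = R$6,550.00 − R$245.00 = R$6,305.00
  R$870.10 + 35.8% × (R$6,305.00 − R$5,400.00) = R$870.10 + 35.8% × R$905.00 = R$1,194.09
Health Levy: 1.3% × R$6,550.00 = R$85.15
Total: R$1,194.09 + R$85.15 = R$1,279.24

R$1,279.24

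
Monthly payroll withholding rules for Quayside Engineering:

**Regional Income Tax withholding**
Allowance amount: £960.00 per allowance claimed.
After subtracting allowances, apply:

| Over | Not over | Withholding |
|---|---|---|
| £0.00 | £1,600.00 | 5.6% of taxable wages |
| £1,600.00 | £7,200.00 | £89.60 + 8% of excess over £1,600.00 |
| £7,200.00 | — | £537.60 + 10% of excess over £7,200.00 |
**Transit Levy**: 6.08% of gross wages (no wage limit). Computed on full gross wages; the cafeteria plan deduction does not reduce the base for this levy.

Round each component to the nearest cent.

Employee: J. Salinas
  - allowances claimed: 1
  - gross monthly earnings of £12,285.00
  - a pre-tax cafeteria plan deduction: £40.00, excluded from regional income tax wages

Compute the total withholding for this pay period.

Regional Income Tax: taxable = £12,285.00 − £40.00 − 1×£960.00 = £11,285.00
  £537.60 + 10% × (£11,285.00 − £7,200.00) = £537.60 + 10% × £4,085.00 = £946.10
Transit Levy: 6.08% × £12,285.00 = £746.93
Total: £946.10 + £746.93 = £1,693.03

£1,693.03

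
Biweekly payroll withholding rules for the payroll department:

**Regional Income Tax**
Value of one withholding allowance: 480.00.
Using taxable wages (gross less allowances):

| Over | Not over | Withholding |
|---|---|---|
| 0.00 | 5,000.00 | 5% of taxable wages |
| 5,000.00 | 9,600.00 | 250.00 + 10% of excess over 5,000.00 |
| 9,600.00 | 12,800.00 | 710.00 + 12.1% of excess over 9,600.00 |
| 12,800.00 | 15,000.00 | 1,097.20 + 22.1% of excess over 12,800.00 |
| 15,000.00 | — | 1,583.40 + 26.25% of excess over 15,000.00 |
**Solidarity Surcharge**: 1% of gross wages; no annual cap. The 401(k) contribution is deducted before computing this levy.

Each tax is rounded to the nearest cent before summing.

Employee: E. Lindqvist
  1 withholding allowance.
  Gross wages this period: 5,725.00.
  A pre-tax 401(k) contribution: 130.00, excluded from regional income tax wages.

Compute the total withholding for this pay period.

Regional Income Tax: taxable = 5,725.00 − 130.00 − 1×480.00 = 5,115.00
  250.00 + 10% × (5,115.00 − 5,000.00) = 250.00 + 10% × 115.00 = 261.50
Solidarity Surcharge: 1% × 5,595.00 = 55.95
Total: 261.50 + 55.95 = 317.45

317.45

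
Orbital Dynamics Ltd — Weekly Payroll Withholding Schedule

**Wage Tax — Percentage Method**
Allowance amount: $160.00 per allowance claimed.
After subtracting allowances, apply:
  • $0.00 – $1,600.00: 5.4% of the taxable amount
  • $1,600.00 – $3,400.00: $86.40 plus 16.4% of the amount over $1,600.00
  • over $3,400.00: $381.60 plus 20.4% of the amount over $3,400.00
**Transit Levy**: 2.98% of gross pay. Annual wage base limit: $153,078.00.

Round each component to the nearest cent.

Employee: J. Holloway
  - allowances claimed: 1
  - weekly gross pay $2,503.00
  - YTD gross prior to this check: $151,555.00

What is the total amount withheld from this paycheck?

Wage Tax: taxable = $2,503.00 − 1×$160.00 = $2,343.00
  $86.40 + 16.4% × ($2,343.00 − $1,600.00) = $86.40 + 16.4% × $743.00 = $208.25
Transit Levy: cap $153,078.00 − YTD $151,555.00 = $1,523.00 subject; 2.98% × $1,523.00 = $45.39
Total: $208.25 + $45.39 = $253.64

$253.64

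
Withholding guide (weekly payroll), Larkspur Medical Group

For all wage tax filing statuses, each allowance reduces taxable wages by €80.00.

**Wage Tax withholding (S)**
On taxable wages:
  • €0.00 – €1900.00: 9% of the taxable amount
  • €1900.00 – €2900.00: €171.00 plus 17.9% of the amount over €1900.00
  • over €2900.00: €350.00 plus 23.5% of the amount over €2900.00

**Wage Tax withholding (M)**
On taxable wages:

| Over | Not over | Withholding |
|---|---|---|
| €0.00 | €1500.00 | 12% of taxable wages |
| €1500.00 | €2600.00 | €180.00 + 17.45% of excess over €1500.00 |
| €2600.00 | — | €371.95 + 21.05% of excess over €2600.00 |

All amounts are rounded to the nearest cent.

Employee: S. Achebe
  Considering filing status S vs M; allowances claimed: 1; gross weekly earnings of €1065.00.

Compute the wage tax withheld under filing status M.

Wage Tax (M): taxable = €1065.00 − 1×€80.00 = €985.00
  12% × €985.00 = €118.20

€118.20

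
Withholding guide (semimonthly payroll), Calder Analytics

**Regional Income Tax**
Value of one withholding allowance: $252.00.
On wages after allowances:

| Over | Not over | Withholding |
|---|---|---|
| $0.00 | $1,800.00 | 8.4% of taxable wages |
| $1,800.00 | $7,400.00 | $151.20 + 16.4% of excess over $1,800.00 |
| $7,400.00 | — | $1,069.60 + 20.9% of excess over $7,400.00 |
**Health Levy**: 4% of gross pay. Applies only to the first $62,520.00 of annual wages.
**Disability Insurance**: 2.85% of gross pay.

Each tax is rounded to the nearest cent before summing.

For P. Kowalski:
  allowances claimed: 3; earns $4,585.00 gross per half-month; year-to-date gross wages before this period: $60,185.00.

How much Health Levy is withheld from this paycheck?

Health Levy: cap $62,520.00 − YTD $60,185.00 = $2,335.00 subject; 4% × $2,335.00 = $93.40

$93.40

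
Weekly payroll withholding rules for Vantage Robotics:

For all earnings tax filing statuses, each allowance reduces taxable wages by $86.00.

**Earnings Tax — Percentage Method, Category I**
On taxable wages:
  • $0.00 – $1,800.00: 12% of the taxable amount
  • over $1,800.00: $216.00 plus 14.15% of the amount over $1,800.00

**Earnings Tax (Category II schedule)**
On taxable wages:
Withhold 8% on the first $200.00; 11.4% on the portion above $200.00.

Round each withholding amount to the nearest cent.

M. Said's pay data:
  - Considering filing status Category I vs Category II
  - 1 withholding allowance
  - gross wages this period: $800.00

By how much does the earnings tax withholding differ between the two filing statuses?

$11.08

Earnings Tax (Category I): taxable = $800.00 − 1×$86.00 = $714.00
  12% × $714.00 = $85.68
Earnings Tax (Category II): taxable = $800.00 − 1×$86.00 = $714.00
  $16.00 + 11.4% × ($714.00 − $200.00) = $16.00 + 11.4% × $514.00 = $74.60
Difference: |$85.68 − $74.60| = $11.08 (higher under Category I)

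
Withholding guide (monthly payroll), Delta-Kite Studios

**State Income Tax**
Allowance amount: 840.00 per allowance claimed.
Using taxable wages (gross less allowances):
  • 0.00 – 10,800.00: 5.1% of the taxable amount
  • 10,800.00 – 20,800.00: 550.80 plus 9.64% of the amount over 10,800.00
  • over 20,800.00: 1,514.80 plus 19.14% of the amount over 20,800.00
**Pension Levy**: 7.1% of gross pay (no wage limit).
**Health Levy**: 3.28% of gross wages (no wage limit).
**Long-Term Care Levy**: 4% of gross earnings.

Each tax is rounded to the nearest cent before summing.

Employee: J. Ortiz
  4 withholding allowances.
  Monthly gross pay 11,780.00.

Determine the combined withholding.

2,123.38

State Income Tax: taxable = 11,780.00 − 4×840.00 = 8,420.00
  5.1% × 8,420.00 = 429.42
Pension Levy: 7.1% × 11,780.00 = 836.38
Health Levy: 3.28% × 11,780.00 = 386.38
Long-Term Care Levy: 4% × 11,780.00 = 471.20
Total: 429.42 + 836.38 + 386.38 + 471.20 = 2,123.38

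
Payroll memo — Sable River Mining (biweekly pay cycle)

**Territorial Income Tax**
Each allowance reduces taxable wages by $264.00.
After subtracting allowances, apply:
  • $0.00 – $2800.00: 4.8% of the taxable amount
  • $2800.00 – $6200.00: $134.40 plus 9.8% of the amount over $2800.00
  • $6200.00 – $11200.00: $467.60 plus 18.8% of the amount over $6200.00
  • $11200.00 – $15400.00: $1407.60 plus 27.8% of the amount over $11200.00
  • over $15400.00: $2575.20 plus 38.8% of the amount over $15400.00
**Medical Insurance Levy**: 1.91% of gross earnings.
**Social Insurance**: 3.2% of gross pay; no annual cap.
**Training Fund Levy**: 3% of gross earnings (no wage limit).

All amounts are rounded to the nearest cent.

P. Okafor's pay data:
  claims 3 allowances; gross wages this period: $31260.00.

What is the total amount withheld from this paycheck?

$10956.77

Territorial Income Tax: taxable = $31260.00 − 3×$264.00 = $30468.00
  $2575.20 + 38.8% × ($30468.00 − $15400.00) = $2575.20 + 38.8% × $15068.00 = $8421.58
Medical Insurance Levy: 1.91% × $31260.00 = $597.07
Social Insurance: 3.2% × $31260.00 = $1000.32
Training Fund Levy: 3% × $31260.00 = $937.80
Total: $8421.58 + $597.07 + $1000.32 + $937.80 = $10956.77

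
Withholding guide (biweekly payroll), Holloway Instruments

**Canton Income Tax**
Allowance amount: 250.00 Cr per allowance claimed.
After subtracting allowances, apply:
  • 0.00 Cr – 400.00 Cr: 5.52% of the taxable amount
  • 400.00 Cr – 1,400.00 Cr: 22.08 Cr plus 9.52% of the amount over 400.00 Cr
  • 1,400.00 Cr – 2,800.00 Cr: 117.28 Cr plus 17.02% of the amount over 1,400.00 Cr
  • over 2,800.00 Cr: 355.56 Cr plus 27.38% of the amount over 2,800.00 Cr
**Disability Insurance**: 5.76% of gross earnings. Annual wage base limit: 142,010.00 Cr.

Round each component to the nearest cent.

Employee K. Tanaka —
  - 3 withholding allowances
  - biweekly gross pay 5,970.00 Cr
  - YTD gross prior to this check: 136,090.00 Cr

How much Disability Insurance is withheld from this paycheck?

Disability Insurance: cap 142,010.00 Cr − YTD 136,090.00 Cr = 5,920.00 Cr subject; 5.76% × 5,920.00 Cr = 340.99 Cr

340.99 Cr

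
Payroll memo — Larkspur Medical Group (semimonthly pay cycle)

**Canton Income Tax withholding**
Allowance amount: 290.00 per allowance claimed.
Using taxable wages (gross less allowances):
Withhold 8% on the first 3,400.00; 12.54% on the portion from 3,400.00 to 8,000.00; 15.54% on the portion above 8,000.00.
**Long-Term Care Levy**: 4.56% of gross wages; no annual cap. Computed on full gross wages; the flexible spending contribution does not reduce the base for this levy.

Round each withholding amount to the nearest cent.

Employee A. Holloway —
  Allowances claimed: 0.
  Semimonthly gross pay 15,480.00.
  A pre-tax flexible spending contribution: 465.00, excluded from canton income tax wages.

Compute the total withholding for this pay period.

2,644.86

Canton Income Tax: taxable = 15,480.00 − 465.00 = 15,015.00
  848.84 + 15.54% × (15,015.00 − 8,000.00) = 848.84 + 15.54% × 7,015.00 = 1,938.97
Long-Term Care Levy: 4.56% × 15,480.00 = 705.89
Total: 1,938.97 + 705.89 = 2,644.86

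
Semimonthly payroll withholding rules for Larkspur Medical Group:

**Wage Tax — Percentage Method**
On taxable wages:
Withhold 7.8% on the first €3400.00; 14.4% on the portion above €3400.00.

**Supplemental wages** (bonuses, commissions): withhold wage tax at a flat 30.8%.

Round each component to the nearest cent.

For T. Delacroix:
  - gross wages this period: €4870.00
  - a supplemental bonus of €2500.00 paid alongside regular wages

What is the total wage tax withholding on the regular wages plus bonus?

€1246.88

Wage Tax: taxable = €4870.00
  €265.20 + 14.4% × (€4870.00 − €3400.00) = €265.20 + 14.4% × €1470.00 = €476.88
Supplemental (30.8% flat on bonus): 30.8% × €2500.00 = €770.00
Total wage tax: €476.88 + €770.00 = €1246.88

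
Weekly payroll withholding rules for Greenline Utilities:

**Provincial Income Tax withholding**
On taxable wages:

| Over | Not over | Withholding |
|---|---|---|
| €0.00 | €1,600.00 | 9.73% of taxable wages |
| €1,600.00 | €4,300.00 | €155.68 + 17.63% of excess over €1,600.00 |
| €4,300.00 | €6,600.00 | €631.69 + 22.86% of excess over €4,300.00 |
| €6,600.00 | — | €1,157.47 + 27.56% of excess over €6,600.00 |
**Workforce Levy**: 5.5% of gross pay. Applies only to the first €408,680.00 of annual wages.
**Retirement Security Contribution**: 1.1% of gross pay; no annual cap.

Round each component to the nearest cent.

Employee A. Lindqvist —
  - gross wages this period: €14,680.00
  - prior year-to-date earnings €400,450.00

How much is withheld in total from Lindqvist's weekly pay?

Provincial Income Tax: taxable = €14,680.00
  €1,157.47 + 27.56% × (€14,680.00 − €6,600.00) = €1,157.47 + 27.56% × €8,080.00 = €3,384.32
Workforce Levy: cap €408,680.00 − YTD €400,450.00 = €8,230.00 subject; 5.5% × €8,230.00 = €452.65
Retirement Security Contribution: 1.1% × €14,680.00 = €161.48
Total: €3,384.32 + €452.65 + €161.48 = €3,998.45

€3,998.45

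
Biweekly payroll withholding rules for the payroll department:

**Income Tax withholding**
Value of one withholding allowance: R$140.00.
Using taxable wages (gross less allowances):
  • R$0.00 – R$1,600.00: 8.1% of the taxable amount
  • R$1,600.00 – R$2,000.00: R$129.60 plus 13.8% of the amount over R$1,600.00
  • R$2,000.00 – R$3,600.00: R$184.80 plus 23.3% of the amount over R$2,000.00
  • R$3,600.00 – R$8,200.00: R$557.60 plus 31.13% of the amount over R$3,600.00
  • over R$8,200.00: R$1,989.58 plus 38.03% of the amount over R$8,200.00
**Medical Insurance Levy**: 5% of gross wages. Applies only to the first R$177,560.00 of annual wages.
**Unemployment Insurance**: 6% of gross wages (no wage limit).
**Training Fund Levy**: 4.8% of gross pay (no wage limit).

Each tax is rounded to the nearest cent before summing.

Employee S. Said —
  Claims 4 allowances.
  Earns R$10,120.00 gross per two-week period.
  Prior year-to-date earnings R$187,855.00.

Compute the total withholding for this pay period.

R$3,599.75

Income Tax: taxable = R$10,120.00 − 4×R$140.00 = R$9,560.00
  R$1,989.58 + 38.03% × (R$9,560.00 − R$8,200.00) = R$1,989.58 + 38.03% × R$1,360.00 = R$2,506.79
Medical Insurance Levy: YTD R$187,855.00 ≥ cap R$177,560.00 → R$0.00
Unemployment Insurance: 6% × R$10,120.00 = R$607.20
Training Fund Levy: 4.8% × R$10,120.00 = R$485.76
Total: R$2,506.79 + R$0.00 + R$607.20 + R$485.76 = R$3,599.75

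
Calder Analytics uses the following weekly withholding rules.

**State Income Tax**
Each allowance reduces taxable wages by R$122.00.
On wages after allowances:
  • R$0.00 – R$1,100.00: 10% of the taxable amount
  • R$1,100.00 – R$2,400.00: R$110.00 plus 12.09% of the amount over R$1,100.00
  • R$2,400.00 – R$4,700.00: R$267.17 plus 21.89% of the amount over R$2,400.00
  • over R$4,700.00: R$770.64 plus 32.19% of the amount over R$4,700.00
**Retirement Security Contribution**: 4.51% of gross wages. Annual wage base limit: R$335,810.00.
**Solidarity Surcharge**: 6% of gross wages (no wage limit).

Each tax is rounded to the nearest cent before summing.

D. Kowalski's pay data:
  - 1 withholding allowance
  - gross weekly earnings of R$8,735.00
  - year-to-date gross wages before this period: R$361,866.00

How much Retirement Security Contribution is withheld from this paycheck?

Retirement Security Contribution: YTD R$361,866.00 ≥ cap R$335,810.00 → R$0.00

R$0.00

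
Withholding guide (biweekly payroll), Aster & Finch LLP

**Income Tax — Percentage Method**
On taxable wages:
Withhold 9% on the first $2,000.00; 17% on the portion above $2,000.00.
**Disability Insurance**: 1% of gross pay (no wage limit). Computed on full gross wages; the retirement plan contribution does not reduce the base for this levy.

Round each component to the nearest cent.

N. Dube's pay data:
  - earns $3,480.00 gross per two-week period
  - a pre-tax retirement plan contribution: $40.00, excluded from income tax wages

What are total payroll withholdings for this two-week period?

Income Tax: taxable = $3,480.00 − $40.00 = $3,440.00
  $180.00 + 17% × ($3,440.00 − $2,000.00) = $180.00 + 17% × $1,440.00 = $424.80
Disability Insurance: 1% × $3,480.00 = $34.80
Total: $424.80 + $34.80 = $459.60

$459.60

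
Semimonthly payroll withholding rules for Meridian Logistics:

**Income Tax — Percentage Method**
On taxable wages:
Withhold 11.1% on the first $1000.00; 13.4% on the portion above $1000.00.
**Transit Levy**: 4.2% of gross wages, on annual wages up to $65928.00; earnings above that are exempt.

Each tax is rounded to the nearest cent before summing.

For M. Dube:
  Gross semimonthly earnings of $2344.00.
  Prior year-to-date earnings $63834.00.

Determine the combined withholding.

Income Tax: taxable = $2344.00
  $111.00 + 13.4% × ($2344.00 − $1000.00) = $111.00 + 13.4% × $1344.00 = $291.10
Transit Levy: cap $65928.00 − YTD $63834.00 = $2094.00 subject; 4.2% × $2094.00 = $87.95
Total: $291.10 + $87.95 = $379.05

$379.05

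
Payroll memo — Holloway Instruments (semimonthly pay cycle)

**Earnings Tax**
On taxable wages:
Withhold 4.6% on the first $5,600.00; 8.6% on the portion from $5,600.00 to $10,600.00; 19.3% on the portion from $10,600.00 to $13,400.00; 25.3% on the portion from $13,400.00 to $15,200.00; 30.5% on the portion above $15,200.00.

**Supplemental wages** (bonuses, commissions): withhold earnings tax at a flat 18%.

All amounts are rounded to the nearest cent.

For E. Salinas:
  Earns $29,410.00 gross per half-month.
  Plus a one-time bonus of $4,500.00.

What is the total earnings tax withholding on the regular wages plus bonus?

Earnings Tax: taxable = $29,410.00
  $1,683.40 + 30.5% × ($29,410.00 − $15,200.00) = $1,683.40 + 30.5% × $14,210.00 = $6,017.45
Supplemental (18% flat on bonus): 18% × $4,500.00 = $810.00
Total earnings tax: $6,017.45 + $810.00 = $6,827.45

$6,827.45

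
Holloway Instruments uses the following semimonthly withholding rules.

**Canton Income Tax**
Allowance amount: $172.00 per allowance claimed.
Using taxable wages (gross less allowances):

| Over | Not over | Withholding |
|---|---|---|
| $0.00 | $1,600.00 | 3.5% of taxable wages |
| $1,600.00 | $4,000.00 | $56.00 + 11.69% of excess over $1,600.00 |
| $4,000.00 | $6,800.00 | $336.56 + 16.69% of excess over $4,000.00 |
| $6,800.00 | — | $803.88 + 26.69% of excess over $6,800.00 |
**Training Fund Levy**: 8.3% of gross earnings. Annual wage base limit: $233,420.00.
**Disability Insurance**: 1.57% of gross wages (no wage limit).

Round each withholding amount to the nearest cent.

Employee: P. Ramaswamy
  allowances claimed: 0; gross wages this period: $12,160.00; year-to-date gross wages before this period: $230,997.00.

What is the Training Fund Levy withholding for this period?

Training Fund Levy: cap $233,420.00 − YTD $230,997.00 = $2,423.00 subject; 8.3% × $2,423.00 = $201.11

$201.11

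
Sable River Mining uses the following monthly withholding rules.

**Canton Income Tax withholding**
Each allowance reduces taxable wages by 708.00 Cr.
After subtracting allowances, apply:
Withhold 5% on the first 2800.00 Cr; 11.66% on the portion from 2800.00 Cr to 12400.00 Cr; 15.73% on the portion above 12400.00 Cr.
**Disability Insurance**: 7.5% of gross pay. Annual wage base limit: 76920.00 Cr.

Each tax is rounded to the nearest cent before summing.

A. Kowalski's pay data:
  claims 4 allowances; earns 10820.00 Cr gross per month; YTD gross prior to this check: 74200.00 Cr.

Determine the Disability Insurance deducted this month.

204.00 Cr

Disability Insurance: cap 76920.00 Cr − YTD 74200.00 Cr = 2720.00 Cr subject; 7.5% × 2720.00 Cr = 204.00 Cr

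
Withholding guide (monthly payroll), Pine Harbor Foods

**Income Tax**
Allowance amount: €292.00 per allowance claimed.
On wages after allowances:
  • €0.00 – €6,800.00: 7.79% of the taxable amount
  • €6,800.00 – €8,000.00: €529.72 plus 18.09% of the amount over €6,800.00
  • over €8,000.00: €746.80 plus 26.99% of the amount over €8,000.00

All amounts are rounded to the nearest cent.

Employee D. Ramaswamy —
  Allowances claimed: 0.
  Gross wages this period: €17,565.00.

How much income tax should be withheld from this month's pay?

€3,328.39

Income Tax: taxable = €17,565.00
  €746.80 + 26.99% × (€17,565.00 − €8,000.00) = €746.80 + 26.99% × €9,565.00 = €3,328.39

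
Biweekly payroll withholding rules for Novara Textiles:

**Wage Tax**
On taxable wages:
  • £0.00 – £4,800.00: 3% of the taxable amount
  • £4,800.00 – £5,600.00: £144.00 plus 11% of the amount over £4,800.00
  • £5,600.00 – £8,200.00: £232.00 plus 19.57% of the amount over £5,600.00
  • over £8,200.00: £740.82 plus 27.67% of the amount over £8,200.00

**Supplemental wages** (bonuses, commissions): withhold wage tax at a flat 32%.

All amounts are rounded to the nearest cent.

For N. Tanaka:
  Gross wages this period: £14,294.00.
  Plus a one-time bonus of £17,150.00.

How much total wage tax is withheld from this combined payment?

£7,915.03

Wage Tax: taxable = £14,294.00
  £740.82 + 27.67% × (£14,294.00 − £8,200.00) = £740.82 + 27.67% × £6,094.00 = £2,427.03
Supplemental (32% flat on bonus): 32% × £17,150.00 = £5,488.00
Total wage tax: £2,427.03 + £5,488.00 = £7,915.03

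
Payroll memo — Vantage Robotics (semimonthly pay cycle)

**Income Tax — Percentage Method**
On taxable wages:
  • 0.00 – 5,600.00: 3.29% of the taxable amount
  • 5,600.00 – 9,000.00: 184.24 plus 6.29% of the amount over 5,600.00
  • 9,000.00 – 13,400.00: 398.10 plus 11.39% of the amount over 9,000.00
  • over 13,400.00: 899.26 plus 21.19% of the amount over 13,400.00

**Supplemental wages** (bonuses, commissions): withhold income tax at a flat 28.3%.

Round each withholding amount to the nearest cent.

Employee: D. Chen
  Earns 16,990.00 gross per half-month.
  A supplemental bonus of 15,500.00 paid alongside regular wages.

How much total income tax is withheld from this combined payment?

6,046.48

Income Tax: taxable = 16,990.00
  899.26 + 21.19% × (16,990.00 − 13,400.00) = 899.26 + 21.19% × 3,590.00 = 1,659.98
Supplemental (28.3% flat on bonus): 28.3% × 15,500.00 = 4,386.50
Total income tax: 1,659.98 + 4,386.50 = 6,046.48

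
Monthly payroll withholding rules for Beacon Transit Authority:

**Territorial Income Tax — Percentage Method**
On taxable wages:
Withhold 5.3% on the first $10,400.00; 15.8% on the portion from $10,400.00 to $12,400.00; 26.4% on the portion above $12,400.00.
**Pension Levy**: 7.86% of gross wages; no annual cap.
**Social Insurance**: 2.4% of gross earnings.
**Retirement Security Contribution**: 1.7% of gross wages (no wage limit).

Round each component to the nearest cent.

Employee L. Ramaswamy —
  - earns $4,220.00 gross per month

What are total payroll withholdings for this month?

$728.37

Territorial Income Tax: taxable = $4,220.00
  5.3% × $4,220.00 = $223.66
Pension Levy: 7.86% × $4,220.00 = $331.69
Social Insurance: 2.4% × $4,220.00 = $101.28
Retirement Security Contribution: 1.7% × $4,220.00 = $71.74
Total: $223.66 + $331.69 + $101.28 + $71.74 = $728.37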